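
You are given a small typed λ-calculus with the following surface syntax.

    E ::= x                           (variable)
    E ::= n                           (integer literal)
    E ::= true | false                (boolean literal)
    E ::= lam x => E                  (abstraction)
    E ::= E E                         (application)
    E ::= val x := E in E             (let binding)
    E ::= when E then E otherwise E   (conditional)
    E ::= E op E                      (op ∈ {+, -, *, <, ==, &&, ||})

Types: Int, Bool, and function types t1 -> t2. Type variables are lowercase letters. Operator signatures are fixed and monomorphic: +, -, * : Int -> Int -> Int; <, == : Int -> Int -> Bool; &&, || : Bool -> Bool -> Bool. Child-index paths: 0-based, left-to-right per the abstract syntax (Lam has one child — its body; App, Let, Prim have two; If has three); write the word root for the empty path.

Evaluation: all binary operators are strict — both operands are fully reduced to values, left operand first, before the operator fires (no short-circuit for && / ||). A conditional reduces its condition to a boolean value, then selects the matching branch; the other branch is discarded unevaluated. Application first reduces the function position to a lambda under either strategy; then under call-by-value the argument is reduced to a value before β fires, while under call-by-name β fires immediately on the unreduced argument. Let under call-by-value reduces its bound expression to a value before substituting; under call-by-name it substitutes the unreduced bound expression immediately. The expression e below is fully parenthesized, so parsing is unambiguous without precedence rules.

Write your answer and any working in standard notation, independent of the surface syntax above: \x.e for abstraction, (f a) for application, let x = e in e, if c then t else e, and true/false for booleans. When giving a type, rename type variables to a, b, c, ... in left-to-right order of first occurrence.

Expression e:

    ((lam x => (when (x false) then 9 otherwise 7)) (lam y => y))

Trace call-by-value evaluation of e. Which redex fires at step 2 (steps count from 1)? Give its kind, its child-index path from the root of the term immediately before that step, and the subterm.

Answer: beta at 0 : ((\y.y) false)

Derivation:
step 0: ((\x.(if (x false) then 9 else 7)) (\y.y))
step 1: [beta@root] (if ((\y.y) false) then 9 else 7)
step 2: [beta@0] (if false then 9 else 7)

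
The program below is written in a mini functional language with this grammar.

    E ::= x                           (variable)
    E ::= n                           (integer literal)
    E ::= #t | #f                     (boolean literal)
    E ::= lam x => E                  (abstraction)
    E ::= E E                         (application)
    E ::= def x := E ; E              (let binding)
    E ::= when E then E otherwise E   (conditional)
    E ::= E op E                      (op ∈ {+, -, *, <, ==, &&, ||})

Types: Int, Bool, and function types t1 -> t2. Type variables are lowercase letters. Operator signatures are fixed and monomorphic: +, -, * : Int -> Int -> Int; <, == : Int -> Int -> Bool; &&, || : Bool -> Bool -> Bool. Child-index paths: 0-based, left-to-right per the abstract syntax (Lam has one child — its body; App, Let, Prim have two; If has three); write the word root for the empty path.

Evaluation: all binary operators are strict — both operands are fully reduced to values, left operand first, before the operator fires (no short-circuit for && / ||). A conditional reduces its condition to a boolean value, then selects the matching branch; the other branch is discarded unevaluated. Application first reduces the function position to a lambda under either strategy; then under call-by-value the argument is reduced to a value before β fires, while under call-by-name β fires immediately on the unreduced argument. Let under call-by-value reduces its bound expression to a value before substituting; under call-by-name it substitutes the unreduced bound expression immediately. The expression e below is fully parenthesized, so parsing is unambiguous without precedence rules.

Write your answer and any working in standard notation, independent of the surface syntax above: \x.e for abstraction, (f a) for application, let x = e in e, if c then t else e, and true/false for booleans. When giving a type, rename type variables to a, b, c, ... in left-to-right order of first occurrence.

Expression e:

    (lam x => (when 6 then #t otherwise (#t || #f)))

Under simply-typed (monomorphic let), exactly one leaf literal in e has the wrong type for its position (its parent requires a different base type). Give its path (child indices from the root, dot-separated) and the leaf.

Derivation:
  unify Int ~ Bool
  FAIL: mismatch Int ~ Bool

Answer: 0.0 : 6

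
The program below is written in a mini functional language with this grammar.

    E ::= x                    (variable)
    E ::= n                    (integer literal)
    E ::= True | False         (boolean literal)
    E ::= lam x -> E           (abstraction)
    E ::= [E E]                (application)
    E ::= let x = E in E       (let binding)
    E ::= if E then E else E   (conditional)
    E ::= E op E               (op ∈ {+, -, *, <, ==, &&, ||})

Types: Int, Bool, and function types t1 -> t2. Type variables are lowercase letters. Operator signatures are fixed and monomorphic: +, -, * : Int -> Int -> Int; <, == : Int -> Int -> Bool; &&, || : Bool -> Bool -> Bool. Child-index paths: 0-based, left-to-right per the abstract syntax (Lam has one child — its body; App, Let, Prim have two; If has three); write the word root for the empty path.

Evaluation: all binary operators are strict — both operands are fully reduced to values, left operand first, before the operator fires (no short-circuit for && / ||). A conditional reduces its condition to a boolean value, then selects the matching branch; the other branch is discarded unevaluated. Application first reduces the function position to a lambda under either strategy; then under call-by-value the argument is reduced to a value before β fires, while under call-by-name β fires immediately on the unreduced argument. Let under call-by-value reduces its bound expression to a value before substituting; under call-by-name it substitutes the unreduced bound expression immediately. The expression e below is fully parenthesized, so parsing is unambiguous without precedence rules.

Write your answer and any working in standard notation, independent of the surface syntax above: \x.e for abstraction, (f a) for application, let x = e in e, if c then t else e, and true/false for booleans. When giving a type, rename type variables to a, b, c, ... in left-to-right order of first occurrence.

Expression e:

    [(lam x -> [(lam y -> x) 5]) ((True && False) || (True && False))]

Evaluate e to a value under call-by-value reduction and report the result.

Working:
step 0: ((\x.((\y.x) 5)) ((true && false) || (true && false)))
step 1: [delta@1.0] ((\x.((\y.x) 5)) (false || (true && false)))
step 2: [delta@1.1] ((\x.((\y.x) 5)) (false || false))
step 3: [delta@1] ((\x.((\y.x) 5)) false)
step 4: [beta@root] ((\y.false) 5)
step 5: [beta@root] false

Answer: false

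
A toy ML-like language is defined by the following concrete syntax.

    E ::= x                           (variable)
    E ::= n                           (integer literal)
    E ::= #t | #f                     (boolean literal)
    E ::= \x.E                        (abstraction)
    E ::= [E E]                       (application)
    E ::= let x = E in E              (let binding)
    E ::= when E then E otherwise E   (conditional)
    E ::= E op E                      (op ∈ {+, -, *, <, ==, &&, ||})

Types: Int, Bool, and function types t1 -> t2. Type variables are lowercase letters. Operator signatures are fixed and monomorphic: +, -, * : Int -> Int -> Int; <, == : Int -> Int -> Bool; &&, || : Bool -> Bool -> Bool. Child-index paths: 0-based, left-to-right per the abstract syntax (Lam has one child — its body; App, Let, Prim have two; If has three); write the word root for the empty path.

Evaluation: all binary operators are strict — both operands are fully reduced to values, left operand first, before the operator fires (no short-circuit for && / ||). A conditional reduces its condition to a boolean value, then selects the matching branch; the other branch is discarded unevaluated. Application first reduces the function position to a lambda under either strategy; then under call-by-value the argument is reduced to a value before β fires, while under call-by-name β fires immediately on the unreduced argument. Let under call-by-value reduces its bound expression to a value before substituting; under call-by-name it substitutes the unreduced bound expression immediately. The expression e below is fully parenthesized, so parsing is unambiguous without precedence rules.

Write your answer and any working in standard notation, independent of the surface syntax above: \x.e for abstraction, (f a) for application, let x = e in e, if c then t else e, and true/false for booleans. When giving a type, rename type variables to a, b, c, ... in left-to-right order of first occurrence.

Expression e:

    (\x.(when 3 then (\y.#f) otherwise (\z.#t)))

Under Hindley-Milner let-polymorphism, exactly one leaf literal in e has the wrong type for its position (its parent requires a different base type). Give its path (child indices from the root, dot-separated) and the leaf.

Derivation:
  unify Int ~ Bool
  FAIL: mismatch Int ~ Bool

Answer: 0.0 : 3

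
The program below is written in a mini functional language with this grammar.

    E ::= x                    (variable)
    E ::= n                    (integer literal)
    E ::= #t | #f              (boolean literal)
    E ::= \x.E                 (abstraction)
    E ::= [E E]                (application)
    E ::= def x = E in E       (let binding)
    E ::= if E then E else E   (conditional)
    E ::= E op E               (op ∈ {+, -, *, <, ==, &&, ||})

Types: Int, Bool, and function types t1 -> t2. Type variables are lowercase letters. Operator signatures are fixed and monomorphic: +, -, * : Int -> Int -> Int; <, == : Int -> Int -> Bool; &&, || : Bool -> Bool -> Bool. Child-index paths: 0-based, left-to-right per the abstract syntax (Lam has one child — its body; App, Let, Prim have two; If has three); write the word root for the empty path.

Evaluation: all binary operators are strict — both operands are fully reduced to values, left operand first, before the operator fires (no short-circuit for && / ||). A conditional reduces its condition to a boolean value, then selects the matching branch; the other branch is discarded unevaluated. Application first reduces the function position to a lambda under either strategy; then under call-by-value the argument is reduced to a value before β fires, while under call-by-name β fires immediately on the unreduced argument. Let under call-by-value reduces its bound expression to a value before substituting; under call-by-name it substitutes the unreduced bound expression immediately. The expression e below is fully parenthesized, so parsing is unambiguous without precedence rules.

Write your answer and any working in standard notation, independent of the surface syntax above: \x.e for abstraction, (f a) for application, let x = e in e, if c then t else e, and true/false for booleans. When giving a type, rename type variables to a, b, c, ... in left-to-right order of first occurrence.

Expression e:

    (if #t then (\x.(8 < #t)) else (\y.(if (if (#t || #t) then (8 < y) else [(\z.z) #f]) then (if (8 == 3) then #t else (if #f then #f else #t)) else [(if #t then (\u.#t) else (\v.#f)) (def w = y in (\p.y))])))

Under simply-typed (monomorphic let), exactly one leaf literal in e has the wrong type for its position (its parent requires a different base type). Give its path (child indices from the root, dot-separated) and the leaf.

Derivation:
  unify Bool ~ Bool
  unify Int ~ Int
  unify Bool ~ Int
  FAIL: mismatch Bool ~ Int

Answer: 1.0.1 : true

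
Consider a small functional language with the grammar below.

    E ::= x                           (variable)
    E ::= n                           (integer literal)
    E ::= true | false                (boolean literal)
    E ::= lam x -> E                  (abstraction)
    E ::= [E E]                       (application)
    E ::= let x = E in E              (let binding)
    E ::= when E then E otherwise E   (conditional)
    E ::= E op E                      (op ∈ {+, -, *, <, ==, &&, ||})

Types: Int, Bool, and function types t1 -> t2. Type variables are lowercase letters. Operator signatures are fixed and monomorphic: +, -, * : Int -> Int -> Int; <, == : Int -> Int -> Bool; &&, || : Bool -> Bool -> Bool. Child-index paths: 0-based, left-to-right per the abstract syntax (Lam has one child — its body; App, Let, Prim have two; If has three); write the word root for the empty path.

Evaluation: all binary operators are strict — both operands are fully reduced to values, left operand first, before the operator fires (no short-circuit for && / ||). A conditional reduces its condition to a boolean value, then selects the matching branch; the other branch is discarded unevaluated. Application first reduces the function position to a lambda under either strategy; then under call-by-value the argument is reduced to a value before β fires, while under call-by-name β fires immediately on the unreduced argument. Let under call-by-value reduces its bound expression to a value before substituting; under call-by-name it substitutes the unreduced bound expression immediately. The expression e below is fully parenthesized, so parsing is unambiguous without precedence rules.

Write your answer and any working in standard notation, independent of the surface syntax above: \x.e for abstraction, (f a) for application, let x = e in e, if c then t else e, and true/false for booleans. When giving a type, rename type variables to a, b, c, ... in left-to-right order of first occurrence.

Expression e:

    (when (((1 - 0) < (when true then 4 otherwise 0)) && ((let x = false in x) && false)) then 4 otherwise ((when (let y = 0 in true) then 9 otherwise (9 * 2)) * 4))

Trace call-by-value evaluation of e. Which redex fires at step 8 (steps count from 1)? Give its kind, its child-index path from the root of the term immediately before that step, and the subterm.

Working:
step 0: (if (((1 - 0) < (if true then 4 else 0)) && ((let x = false in x) && false)) then 4 else ((if (let y = 0 in true) then 9 else (9 * 2)) * 4))
step 1: [delta@0.0.0] (if ((1 < (if true then 4 else 0)) && ((let x = false in x) && false)) then 4 else ((if (let y = 0 in true) then 9 else (9 * 2)) * 4))
step 2: [if@0.0.1] (if ((1 < 4) && ((let x = false in x) && false)) then 4 else ((if (let y = 0 in true) then 9 else (9 * 2)) * 4))
step 3: [delta@0.0] (if (true && ((let x = false in x) && false)) then 4 else ((if (let y = 0 in true) then 9 else (9 * 2)) * 4))
step 4: [let@0.1.0] (if (true && (false && false)) then 4 else ((if (let y = 0 in true) then 9 else (9 * 2)) * 4))
step 5: [delta@0.1] (if (true && false) then 4 else ((if (let y = 0 in true) then 9 else (9 * 2)) * 4))
step 6: [delta@0] (if false then 4 else ((if (let y = 0 in true) then 9 else (9 * 2)) * 4))
step 7: [if@root] ((if (let y = 0 in true) then 9 else (9 * 2)) * 4)
step 8: [let@0.0] ((if true then 9 else (9 * 2)) * 4)

Answer: let at 0.0 : (let y = 0 in true)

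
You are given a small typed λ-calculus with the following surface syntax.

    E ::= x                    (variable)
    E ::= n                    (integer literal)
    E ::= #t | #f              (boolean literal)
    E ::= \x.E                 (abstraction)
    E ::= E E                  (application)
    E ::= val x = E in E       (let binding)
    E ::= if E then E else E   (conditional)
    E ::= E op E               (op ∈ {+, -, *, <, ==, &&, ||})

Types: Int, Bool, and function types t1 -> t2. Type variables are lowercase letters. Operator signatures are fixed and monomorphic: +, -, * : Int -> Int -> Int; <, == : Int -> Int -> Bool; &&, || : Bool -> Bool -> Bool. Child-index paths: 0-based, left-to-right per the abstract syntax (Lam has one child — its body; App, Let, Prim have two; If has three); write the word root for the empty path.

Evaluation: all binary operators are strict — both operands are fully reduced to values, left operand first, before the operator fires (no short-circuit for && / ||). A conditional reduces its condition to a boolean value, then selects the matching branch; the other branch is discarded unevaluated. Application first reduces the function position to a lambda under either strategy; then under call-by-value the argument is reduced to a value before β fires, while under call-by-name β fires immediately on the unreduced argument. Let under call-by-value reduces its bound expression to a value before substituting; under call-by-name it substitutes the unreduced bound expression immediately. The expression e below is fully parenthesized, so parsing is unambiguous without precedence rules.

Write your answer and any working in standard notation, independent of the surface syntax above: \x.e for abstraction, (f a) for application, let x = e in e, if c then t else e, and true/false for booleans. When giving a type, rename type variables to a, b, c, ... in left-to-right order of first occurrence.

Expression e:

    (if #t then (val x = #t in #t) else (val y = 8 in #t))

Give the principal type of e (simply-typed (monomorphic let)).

Working:
  unify Bool ~ Bool
let x : Bool
let y : Int
  unify Bool ~ Bool

Answer: Bool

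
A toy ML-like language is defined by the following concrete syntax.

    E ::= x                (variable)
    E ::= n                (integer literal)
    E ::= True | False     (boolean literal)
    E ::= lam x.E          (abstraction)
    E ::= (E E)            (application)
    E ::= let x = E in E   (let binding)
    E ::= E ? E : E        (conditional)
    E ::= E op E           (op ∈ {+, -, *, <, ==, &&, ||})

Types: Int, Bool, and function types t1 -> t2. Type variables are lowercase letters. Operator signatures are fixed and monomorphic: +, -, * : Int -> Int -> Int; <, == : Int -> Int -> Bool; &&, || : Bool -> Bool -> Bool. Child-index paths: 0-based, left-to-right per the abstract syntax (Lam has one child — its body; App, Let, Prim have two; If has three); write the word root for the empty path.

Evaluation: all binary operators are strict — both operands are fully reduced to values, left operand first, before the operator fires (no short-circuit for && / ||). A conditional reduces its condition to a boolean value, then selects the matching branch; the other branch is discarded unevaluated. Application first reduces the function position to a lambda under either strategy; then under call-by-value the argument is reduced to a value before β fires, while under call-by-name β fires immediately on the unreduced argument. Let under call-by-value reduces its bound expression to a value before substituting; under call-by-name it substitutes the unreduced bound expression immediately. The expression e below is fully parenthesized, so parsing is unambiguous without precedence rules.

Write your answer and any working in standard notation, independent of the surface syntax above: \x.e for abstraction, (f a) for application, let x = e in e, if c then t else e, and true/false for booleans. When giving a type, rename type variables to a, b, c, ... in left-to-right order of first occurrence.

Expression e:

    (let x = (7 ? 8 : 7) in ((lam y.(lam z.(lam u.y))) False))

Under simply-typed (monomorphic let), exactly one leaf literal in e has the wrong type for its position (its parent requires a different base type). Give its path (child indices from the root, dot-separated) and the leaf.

Derivation:
  unify Int ~ Bool
  FAIL: mismatch Int ~ Bool

Answer: 0.0 : 7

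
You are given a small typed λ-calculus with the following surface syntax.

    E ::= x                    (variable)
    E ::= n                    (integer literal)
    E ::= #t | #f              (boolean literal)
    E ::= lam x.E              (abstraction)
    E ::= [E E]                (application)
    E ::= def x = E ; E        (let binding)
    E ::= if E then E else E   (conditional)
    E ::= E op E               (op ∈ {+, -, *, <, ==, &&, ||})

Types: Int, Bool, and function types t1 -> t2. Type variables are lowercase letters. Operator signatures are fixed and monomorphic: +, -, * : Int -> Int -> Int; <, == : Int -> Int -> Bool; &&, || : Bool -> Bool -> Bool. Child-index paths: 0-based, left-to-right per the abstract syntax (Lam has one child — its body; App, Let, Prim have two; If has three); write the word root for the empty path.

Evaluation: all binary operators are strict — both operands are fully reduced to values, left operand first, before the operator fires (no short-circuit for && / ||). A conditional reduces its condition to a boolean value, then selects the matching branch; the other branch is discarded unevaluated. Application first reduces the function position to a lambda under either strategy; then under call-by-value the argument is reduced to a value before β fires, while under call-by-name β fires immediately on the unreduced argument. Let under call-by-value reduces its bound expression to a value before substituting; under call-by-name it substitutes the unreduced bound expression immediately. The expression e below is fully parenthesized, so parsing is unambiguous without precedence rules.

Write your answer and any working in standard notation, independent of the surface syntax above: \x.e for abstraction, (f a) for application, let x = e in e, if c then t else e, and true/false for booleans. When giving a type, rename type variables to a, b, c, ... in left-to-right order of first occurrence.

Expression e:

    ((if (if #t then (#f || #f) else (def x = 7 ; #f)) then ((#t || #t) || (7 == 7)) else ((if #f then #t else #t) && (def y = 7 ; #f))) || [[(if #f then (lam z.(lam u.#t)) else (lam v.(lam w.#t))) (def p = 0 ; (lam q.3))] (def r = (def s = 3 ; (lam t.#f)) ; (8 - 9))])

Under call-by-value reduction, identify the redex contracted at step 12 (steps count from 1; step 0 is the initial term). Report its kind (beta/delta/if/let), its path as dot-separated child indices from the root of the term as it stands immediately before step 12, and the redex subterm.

Trace:
step 0: ((if (if true then (false || false) else (let x = 7 in false)) then ((true || true) || (7 == 7)) else ((if false then true else true) && (let y = 7 in false))) || (((if false then (\z.(\u.true)) else (\v.(\w.true))) (let p = 0 in (\q.3))) (let r = (let s = 3 in (\t.false)) in (8 - 9))))
step 1: [if@0.0] ((if (false || false) then ((true || true) || (7 == 7)) else ((if false then true else true) && (let y = 7 in false))) || (((if false then (\z.(\u.true)) else (\v.(\w.true))) (let p = 0 in (\q.3))) (let r = (let s = 3 in (\t.false)) in (8 - 9))))
step 2: [delta@0.0] ((if false then ((true || true) || (7 == 7)) else ((if false then true else true) && (let y = 7 in false))) || (((if false then (\z.(\u.true)) else (\v.(\w.true))) (let p = 0 in (\q.3))) (let r = (let s = 3 in (\t.false)) in (8 - 9))))
step 3: [if@0] (((if false then true else true) && (let y = 7 in false)) || (((if false then (\z.(\u.true)) else (\v.(\w.true))) (let p = 0 in (\q.3))) (let r = (let s = 3 in (\t.false)) in (8 - 9))))
step 4: [if@0.0] ((true && (let y = 7 in false)) || (((if false then (\z.(\u.true)) else (\v.(\w.true))) (let p = 0 in (\q.3))) (let r = (let s = 3 in (\t.false)) in (8 - 9))))
step 5: [let@0.1] ((true && false) || (((if false then (\z.(\u.true)) else (\v.(\w.true))) (let p = 0 in (\q.3))) (let r = (let s = 3 in (\t.false)) in (8 - 9))))
step 6: [delta@0] (false || (((if false then (\z.(\u.true)) else (\v.(\w.true))) (let p = 0 in (\q.3))) (let r = (let s = 3 in (\t.false)) in (8 - 9))))
step 7: [if@1.0.0] (false || (((\v.(\w.true)) (let p = 0 in (\q.3))) (let r = (let s = 3 in (\t.false)) in (8 - 9))))
step 8: [let@1.0.1] (false || (((\v.(\w.true)) (\q.3)) (let r = (let s = 3 in (\t.false)) in (8 - 9))))
step 9: [beta@1.0] (false || ((\w.true) (let r = (let s = 3 in (\t.false)) in (8 - 9))))
step 10: [let@1.1.0] (false || ((\w.true) (let r = (\t.false) in (8 - 9))))
step 11: [let@1.1] (false || ((\w.true) (8 - 9)))
step 12: [delta@1.1] (false || ((\w.true) -1))

Answer: delta at 1.1 : (8 - 9)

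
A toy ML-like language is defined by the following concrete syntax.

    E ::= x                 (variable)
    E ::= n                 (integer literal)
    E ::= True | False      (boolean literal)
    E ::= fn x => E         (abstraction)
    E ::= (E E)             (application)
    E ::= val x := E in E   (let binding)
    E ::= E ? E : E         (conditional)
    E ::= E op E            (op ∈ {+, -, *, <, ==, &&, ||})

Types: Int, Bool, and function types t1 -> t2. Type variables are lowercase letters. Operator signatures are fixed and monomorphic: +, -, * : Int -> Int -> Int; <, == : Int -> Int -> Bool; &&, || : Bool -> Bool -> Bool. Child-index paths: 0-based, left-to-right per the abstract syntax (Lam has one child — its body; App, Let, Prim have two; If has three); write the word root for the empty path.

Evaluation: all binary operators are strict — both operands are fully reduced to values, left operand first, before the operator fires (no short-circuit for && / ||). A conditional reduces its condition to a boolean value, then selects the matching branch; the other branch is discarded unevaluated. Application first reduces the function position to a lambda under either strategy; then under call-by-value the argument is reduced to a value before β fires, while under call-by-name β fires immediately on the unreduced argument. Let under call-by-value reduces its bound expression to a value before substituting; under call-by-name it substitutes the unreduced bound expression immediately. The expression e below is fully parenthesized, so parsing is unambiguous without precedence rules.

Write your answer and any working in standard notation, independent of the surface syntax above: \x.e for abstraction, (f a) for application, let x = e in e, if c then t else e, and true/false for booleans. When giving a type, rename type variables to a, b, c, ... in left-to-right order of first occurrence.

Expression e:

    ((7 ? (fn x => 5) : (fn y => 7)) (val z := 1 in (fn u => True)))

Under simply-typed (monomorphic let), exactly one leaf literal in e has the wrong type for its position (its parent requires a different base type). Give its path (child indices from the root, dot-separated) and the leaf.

Answer: 0.0 : 7

Working:
  unify Int ~ Bool
  FAIL: mismatch Int ~ Bool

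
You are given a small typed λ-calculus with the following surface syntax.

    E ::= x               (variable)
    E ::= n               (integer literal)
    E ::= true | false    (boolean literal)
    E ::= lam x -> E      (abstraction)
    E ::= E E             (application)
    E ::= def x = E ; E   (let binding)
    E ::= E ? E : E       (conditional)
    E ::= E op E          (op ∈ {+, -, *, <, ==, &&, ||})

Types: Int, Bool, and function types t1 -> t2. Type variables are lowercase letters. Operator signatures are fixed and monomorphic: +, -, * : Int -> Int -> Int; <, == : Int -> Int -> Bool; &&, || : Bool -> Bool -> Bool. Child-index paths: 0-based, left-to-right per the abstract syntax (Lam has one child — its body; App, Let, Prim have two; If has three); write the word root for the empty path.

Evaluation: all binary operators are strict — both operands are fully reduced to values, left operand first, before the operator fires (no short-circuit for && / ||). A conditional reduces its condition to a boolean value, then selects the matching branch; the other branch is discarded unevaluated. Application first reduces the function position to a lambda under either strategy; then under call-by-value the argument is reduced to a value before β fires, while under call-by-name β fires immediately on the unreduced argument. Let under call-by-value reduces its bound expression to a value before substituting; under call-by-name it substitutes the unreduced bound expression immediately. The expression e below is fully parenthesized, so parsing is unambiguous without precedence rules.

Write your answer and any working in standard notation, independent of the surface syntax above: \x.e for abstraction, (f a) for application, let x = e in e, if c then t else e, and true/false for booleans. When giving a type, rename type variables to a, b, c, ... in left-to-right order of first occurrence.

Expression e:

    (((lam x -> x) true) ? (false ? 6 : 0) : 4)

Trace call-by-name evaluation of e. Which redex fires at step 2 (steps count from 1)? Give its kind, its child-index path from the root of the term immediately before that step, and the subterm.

Answer: if at root : (if true then (if false then 6 else 0) else 4)

Trace:
step 0: (if ((\x.x) true) then (if false then 6 else 0) else 4)
step 1: [beta@0] (if true then (if false then 6 else 0) else 4)
step 2: [if@root] (if false then 6 else 0)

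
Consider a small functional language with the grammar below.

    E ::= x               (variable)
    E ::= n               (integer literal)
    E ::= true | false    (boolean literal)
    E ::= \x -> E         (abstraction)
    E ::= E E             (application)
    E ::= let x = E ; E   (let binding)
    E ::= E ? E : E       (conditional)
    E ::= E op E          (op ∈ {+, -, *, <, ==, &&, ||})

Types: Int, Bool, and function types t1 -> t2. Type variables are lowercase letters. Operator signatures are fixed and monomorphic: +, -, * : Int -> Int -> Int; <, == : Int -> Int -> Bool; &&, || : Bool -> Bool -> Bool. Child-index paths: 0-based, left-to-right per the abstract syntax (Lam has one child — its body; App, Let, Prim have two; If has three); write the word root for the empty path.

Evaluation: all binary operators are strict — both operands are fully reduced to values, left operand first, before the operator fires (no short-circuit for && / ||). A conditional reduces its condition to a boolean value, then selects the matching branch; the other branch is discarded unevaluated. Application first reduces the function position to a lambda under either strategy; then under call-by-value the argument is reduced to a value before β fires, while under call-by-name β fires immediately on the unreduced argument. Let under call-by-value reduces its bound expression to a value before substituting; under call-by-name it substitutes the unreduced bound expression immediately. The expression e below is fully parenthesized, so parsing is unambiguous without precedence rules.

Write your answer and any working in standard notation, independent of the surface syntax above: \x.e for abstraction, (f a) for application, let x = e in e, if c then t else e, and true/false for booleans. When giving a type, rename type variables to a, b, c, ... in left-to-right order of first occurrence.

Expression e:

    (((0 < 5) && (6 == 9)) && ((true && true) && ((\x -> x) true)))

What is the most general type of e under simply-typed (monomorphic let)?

Derivation:
  unify Int ~ Int
  unify Int ~ Int
  unify Bool ~ Bool
  unify Int ~ Int
  unify Int ~ Int
  unify Bool ~ Bool
  unify Bool ~ Bool
  unify Bool ~ Bool
  unify Bool ~ Bool
  unify Bool ~ Bool
x : a
\x._ : a -> a
  unify a -> a ~ Bool -> b
  unify a ~ Bool
  unify Bool ~ b
_ _ : Bool
  unify Bool ~ Bool
  unify Bool ~ Bool

Answer: Bool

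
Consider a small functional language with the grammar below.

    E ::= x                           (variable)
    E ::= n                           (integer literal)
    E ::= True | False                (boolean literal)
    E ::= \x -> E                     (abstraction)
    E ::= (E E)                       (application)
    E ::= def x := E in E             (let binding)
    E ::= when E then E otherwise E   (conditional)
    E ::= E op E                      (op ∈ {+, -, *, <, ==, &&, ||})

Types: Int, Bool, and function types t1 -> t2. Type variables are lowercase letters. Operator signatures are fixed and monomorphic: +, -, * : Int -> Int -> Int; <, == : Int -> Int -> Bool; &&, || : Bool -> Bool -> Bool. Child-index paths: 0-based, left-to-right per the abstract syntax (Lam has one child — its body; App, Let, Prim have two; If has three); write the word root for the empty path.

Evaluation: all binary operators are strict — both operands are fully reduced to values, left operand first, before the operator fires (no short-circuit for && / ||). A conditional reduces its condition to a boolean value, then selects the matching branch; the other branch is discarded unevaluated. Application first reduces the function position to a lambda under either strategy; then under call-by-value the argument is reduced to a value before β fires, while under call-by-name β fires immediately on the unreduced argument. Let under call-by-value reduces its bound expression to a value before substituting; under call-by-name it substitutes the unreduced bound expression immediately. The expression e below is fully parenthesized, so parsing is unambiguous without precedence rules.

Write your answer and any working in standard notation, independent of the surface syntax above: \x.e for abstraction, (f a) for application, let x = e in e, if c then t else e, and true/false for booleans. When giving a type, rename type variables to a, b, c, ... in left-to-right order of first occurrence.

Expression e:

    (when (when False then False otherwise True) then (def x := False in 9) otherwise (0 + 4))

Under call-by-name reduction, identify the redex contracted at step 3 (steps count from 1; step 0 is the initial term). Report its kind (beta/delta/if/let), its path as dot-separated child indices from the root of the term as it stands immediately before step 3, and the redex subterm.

Answer: let at root : (let x = false in 9)

Derivation:
step 0: (if (if false then false else true) then (let x = false in 9) else (0 + 4))
step 1: [if@0] (if true then (let x = false in 9) else (0 + 4))
step 2: [if@root] (let x = false in 9)
step 3: [let@root] 9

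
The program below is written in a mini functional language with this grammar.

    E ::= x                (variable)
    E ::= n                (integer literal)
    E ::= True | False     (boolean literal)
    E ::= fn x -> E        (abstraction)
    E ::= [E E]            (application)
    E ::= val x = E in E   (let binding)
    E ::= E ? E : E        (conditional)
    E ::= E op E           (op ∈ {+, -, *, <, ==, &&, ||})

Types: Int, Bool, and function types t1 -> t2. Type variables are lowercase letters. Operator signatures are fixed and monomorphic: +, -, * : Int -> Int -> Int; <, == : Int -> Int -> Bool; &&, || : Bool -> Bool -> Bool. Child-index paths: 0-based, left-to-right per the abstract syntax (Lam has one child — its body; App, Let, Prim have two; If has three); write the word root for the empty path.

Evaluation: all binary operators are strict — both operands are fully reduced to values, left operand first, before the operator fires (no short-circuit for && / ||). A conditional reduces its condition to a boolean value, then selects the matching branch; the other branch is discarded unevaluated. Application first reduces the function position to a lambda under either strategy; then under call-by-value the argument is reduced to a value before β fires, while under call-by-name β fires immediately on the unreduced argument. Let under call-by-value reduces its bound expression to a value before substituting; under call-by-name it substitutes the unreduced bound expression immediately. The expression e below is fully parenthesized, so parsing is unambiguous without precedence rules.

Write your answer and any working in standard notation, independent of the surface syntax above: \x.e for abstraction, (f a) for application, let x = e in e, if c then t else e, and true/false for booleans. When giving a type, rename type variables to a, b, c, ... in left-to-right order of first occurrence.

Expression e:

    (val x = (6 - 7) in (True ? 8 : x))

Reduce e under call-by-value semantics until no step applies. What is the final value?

Answer: 8

Trace:
step 0: (let x = (6 - 7) in (if true then 8 else x))
step 1: [delta@0] (let x = -1 in (if true then 8 else x))
step 2: [let@root] (if true then 8 else -1)
step 3: [if@root] 8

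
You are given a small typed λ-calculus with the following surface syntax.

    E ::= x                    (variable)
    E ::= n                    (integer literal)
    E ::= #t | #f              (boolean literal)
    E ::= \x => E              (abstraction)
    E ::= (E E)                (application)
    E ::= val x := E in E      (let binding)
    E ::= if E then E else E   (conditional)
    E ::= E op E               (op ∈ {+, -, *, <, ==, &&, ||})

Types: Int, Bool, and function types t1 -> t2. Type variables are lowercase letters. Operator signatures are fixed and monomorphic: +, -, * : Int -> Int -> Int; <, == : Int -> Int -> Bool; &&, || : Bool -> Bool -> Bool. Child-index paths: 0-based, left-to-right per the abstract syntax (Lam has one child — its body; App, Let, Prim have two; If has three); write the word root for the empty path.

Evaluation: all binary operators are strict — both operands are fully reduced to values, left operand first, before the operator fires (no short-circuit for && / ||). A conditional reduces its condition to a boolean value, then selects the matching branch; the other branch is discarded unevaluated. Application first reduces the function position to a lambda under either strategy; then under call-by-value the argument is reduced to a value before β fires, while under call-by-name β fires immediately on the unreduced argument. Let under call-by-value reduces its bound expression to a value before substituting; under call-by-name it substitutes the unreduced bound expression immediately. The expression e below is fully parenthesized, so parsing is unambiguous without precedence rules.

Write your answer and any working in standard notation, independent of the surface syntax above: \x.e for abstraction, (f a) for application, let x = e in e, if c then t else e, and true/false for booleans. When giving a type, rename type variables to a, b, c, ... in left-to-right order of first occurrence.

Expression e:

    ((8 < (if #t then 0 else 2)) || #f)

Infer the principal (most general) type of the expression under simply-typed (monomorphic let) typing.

Working:
  unify Int ~ Int
  unify Bool ~ Bool
  unify Int ~ Int
  unify Int ~ Int
  unify Bool ~ Bool
  unify Bool ~ Bool

Answer: Bool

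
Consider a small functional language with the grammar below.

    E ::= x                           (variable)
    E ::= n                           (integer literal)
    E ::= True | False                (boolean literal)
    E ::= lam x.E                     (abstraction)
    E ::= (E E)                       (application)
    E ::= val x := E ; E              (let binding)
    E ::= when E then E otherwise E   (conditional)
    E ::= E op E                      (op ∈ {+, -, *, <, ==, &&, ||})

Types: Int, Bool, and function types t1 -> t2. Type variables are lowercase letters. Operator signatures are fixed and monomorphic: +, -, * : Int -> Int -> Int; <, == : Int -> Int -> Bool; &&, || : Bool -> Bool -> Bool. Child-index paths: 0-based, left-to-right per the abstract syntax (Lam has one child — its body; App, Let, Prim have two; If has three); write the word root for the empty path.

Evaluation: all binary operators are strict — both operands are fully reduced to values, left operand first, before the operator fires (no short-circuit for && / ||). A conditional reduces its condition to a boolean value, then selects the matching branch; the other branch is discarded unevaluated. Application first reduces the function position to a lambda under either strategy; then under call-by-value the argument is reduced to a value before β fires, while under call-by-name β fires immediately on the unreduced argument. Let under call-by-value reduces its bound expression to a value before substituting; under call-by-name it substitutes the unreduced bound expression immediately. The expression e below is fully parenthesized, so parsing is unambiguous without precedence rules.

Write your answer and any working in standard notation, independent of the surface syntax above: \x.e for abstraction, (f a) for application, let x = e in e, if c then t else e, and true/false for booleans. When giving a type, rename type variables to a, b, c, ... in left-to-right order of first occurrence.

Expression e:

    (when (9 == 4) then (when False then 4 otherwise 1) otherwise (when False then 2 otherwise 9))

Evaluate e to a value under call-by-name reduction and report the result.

Trace:
step 0: (if (9 == 4) then (if false then 4 else 1) else (if false then 2 else 9))
step 1: [delta@0] (if false then (if false then 4 else 1) else (if false then 2 else 9))
step 2: [if@root] (if false then 2 else 9)
step 3: [if@root] 9

Answer: 9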